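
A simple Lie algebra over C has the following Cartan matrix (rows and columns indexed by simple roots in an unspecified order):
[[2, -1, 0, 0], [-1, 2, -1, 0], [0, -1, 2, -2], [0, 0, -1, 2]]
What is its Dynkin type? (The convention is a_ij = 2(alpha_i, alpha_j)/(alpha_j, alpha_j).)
The matrix has rank 4 with 2's on the diagonal. Reading the off-diagonal entries as Dynkin edges (a single edge where a_ij = a_ji = -1; a double or triple edge where a_ij * a_ji = 2 or 3), the diagram is a chain of 4 nodes with a double edge at one end; the terminal node there is the unique short simple root (B_4). One simple-root ordering that puts it in standard form is (alpha_1, alpha_2, alpha_3, alpha_4). So the algebra is type B_4, i.e. so(9).

type B_4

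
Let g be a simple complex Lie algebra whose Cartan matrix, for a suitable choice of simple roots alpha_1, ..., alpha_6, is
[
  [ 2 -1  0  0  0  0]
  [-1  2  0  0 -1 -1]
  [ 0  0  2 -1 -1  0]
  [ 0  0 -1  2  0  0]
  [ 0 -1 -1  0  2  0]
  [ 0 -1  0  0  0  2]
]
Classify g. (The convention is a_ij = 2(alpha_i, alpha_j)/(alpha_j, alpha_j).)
The matrix has rank 6 with 2's on the diagonal. Reading the off-diagonal entries as Dynkin edges (a single edge where a_ij = a_ji = -1; a double or triple edge where a_ij * a_ji = 2 or 3), the diagram is a chain of 4 nodes with a fork of two nodes at one end (D_6). One simple-root ordering that puts it in standard form is (alpha_4, alpha_3, alpha_5, alpha_2, alpha_6, alpha_1). So the algebra is type D_6, i.e. so(12).

D6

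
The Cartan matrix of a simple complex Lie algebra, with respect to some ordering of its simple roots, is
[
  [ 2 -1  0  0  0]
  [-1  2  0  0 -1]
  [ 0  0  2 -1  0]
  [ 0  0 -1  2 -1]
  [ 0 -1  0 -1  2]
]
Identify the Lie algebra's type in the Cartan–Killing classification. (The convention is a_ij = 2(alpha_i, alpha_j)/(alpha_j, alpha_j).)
The matrix has rank 5 with 2's on the diagonal. Reading the off-diagonal entries as Dynkin edges (a single edge where a_ij = a_ji = -1; a double or triple edge where a_ij * a_ji = 2 or 3), the diagram is a chain of 5 nodes with single edges (A_5). One simple-root ordering that puts it in standard form is (alpha_1, alpha_2, alpha_5, alpha_4, alpha_3). So the algebra is type A_5, i.e. sl(6).

A_5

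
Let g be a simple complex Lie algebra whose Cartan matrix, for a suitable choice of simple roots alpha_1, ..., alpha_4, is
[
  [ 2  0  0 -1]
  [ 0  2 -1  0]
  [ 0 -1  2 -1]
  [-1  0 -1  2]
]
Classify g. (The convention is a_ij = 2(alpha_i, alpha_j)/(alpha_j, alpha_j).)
A4

The matrix has rank 4 with 2's on the diagonal. Reading the off-diagonal entries as Dynkin edges (a single edge where a_ij = a_ji = -1; a double or triple edge where a_ij * a_ji = 2 or 3), the diagram is a chain of 4 nodes with single edges (A_4). One simple-root ordering that puts it in standard form is (alpha_1, alpha_4, alpha_3, alpha_2). So the algebra is type A_4, i.e. sl(5).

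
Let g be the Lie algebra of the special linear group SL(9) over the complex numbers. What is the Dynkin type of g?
This is sl(9), which has dimension 9^2 - 1 = 80 and rank 9 - 1 = 8 (a Cartan subalgebra is the diagonal traceless matrices). In the classification of classical Lie algebras, the special linear algebra sl(n+1) has type A_n; here n = 8, so the Dynkin diagram is a chain of 8 nodes with single edges (A_8). Hence the type is A_8.

A_8 (sl(9))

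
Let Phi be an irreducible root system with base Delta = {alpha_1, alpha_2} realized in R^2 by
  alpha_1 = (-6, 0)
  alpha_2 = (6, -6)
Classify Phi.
B_2 (so(5))

Compute the Cartan integers a_ij = 2(alpha_i, alpha_j)/(alpha_j, alpha_j); the resulting 2x2 Cartan matrix is
[[2, -1], [-2, 2]].
The roots have two lengths (squared-length ratio 2:1); the short ones are alpha_{1}. The associated Dynkin diagram is a chain of 2 nodes with a double edge at one end; the terminal node there is the unique short simple root (B_2), so the type is B_2 (the algebra so(5)).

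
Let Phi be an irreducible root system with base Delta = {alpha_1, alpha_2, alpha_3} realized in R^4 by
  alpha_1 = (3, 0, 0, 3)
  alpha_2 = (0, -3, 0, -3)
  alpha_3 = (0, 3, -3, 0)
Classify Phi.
Compute the Cartan integers a_ij = 2(alpha_i, alpha_j)/(alpha_j, alpha_j); the resulting 3x3 Cartan matrix is
[[2, -1, 0], [-1, 2, -1], [0, -1, 2]].
All simple roots have the same length, so the diagram is simply laced. The associated Dynkin diagram is a chain of 3 nodes with single edges (A_3), so the type is A_3 (the algebra sl(4)).

type A_3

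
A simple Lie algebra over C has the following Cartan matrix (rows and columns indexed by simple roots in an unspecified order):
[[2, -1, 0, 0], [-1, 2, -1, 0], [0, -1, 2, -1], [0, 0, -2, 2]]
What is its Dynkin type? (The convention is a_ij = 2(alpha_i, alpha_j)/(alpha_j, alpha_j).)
type C_4

The matrix has rank 4 with 2's on the diagonal. Reading the off-diagonal entries as Dynkin edges (a single edge where a_ij = a_ji = -1; a double or triple edge where a_ij * a_ji = 2 or 3), the diagram is a chain of 4 nodes with a double edge at one end; the terminal node there is the unique long simple root (C_4). One simple-root ordering that puts it in standard form is (alpha_1, alpha_2, alpha_3, alpha_4). So the algebra is type C_4, i.e. sp(8).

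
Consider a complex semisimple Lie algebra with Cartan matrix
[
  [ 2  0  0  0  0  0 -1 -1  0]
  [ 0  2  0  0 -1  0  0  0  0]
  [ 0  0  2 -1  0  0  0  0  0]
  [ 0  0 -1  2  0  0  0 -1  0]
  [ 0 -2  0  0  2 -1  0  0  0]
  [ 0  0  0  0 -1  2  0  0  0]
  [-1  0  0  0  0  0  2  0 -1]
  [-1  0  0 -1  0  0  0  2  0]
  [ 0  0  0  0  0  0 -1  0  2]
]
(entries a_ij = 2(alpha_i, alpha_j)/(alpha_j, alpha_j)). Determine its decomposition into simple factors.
The diagram associated to this matrix has two connected components: the simple roots {alpha_1, alpha_3, alpha_4, alpha_7, alpha_8, alpha_9} form a chain of 6 nodes with single edges (A_6), and {alpha_2, alpha_5, alpha_6} form a chain of 3 nodes with a double edge at one end; the terminal node there is the unique short simple root (B_3). A semisimple Lie algebra decomposes uniquely as the direct sum of simple ideals, one per connected component of its Dynkin diagram, so g ≅ A_6 ⊕ B_3 (dimension 48 + 21 = 69).

A6 ⊕ B3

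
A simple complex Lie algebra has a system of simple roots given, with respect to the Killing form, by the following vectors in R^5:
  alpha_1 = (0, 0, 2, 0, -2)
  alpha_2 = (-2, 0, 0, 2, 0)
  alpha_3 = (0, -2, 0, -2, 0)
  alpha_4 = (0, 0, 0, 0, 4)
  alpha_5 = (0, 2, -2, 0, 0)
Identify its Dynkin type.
Compute the Cartan integers a_ij = 2(alpha_i, alpha_j)/(alpha_j, alpha_j); the resulting 5x5 Cartan matrix is
[[2, 0, 0, -1, -1], [0, 2, -1, 0, 0], [0, -1, 2, 0, -1], [-2, 0, 0, 2, 0], [-1, 0, -1, 0, 2]].
The roots have two lengths (squared-length ratio 2:1); the short ones are alpha_{1,2,3,5}. The associated Dynkin diagram is a chain of 5 nodes with a double edge at one end; the terminal node there is the unique long simple root (C_5), so the type is C_5 (the algebra sp(10)).

type C_5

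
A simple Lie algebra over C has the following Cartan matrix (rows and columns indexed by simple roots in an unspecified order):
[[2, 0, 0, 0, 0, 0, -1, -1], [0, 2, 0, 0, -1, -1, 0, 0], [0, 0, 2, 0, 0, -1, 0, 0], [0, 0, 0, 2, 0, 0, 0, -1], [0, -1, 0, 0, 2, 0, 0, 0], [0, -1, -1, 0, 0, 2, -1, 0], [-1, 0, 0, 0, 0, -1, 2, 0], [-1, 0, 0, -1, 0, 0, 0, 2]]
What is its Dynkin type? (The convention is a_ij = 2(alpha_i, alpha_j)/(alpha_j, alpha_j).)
The matrix has rank 8 with 2's on the diagonal. Reading the off-diagonal entries as Dynkin edges (a single edge where a_ij = a_ji = -1; a double or triple edge where a_ij * a_ji = 2 or 3), the diagram is a chain of 7 nodes with one extra node attached to the third node from one end (E_8). One simple-root ordering that puts it in standard form is (alpha_5, alpha_3, alpha_2, alpha_6, alpha_7, alpha_1, alpha_8, alpha_4). So the algebra is type E_8.

type E_8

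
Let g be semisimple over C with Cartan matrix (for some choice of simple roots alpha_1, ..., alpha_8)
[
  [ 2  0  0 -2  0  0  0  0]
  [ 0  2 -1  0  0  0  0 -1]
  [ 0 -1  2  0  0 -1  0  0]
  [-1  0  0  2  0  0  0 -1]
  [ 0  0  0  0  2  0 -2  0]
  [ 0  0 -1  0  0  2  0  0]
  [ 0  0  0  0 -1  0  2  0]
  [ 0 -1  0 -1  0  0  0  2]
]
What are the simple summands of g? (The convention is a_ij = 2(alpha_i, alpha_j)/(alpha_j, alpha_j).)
The diagram associated to this matrix has two connected components: the simple roots {alpha_5, alpha_7} form a chain of 2 nodes with a double edge at one end; the terminal node there is the unique short simple root (B_2), and {alpha_1, alpha_2, alpha_3, alpha_4, alpha_6, alpha_8} form a chain of 6 nodes with a double edge at one end; the terminal node there is the unique long simple root (C_6). A semisimple Lie algebra decomposes uniquely as the direct sum of simple ideals, one per connected component of its Dynkin diagram, so g ≅ B_2 ⊕ C_6 (dimension 10 + 78 = 88).

B2 + C6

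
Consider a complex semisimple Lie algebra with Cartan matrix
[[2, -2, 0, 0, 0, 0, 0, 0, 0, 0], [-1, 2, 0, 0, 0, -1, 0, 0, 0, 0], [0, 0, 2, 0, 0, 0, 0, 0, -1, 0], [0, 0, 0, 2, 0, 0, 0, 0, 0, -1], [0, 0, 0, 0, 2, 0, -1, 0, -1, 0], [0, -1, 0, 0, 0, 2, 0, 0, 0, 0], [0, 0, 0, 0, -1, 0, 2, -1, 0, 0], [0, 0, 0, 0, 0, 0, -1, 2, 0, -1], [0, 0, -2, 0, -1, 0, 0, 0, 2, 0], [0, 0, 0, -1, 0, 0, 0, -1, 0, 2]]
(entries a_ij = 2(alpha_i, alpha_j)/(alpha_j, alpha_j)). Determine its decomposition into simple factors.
B7 + C3

The diagram associated to this matrix has two connected components: the simple roots {alpha_3, alpha_4, alpha_5, alpha_7, alpha_8, alpha_9, alpha_10} form a chain of 7 nodes with a double edge at one end; the terminal node there is the unique short simple root (B_7), and {alpha_1, alpha_2, alpha_6} form a chain of 3 nodes with a double edge at one end; the terminal node there is the unique long simple root (C_3). A semisimple Lie algebra decomposes uniquely as the direct sum of simple ideals, one per connected component of its Dynkin diagram, so g ≅ B_7 ⊕ C_3 (dimension 105 + 21 = 126).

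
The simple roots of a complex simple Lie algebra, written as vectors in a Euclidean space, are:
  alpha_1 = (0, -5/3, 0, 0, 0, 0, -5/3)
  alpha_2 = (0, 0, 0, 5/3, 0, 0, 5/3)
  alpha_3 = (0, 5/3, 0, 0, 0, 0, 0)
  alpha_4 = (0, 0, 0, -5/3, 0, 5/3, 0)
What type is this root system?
B4

Compute the Cartan integers a_ij = 2(alpha_i, alpha_j)/(alpha_j, alpha_j); the resulting 4x4 Cartan matrix is
[[2, -1, -2, 0], [-1, 2, 0, -1], [-1, 0, 2, 0], [0, -1, 0, 2]].
The roots have two lengths (squared-length ratio 2:1); the short ones are alpha_{3}. The associated Dynkin diagram is a chain of 4 nodes with a double edge at one end; the terminal node there is the unique short simple root (B_4), so the type is B_4 (the algebra so(9)).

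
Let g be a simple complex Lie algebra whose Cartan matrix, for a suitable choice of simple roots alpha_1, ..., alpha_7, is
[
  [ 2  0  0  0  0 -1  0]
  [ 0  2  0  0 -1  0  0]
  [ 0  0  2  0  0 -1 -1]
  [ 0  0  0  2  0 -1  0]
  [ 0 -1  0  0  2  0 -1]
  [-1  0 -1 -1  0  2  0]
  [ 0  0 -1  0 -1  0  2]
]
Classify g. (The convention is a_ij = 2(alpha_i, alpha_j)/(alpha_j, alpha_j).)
D_7 (so(14))

The matrix has rank 7 with 2's on the diagonal. Reading the off-diagonal entries as Dynkin edges (a single edge where a_ij = a_ji = -1; a double or triple edge where a_ij * a_ji = 2 or 3), the diagram is a chain of 5 nodes with a fork of two nodes at one end (D_7). One simple-root ordering that puts it in standard form is (alpha_2, alpha_5, alpha_7, alpha_3, alpha_6, alpha_4, alpha_1). So the algebra is type D_7, i.e. so(14).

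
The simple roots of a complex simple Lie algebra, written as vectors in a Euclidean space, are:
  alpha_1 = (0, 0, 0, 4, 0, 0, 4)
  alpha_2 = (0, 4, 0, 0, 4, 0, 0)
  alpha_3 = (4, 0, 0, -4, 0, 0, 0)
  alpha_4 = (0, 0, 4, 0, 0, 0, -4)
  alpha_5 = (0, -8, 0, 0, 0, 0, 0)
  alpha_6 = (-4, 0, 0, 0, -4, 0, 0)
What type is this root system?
type C_6

Compute the Cartan integers a_ij = 2(alpha_i, alpha_j)/(alpha_j, alpha_j); the resulting 6x6 Cartan matrix is
[[2, 0, -1, -1, 0, 0], [0, 2, 0, 0, -1, -1], [-1, 0, 2, 0, 0, -1], [-1, 0, 0, 2, 0, 0], [0, -2, 0, 0, 2, 0], [0, -1, -1, 0, 0, 2]].
The roots have two lengths (squared-length ratio 2:1); the short ones are alpha_{1,2,3,4,6}. The associated Dynkin diagram is a chain of 6 nodes with a double edge at one end; the terminal node there is the unique long simple root (C_6), so the type is C_6 (the algebra sp(12)).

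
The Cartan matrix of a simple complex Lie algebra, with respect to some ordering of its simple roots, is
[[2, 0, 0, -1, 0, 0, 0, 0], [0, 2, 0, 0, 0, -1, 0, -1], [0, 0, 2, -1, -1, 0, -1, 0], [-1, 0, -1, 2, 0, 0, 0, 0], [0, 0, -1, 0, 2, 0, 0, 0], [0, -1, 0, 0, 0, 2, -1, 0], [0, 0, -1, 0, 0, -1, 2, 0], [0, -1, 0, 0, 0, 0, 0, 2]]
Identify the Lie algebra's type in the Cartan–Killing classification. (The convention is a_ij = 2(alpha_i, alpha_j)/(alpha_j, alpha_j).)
E_8

The matrix has rank 8 with 2's on the diagonal. Reading the off-diagonal entries as Dynkin edges (a single edge where a_ij = a_ji = -1; a double or triple edge where a_ij * a_ji = 2 or 3), the diagram is a chain of 7 nodes with one extra node attached to the third node from one end (E_8). One simple-root ordering that puts it in standard form is (alpha_1, alpha_5, alpha_4, alpha_3, alpha_7, alpha_6, alpha_2, alpha_8). So the algebra is type E_8.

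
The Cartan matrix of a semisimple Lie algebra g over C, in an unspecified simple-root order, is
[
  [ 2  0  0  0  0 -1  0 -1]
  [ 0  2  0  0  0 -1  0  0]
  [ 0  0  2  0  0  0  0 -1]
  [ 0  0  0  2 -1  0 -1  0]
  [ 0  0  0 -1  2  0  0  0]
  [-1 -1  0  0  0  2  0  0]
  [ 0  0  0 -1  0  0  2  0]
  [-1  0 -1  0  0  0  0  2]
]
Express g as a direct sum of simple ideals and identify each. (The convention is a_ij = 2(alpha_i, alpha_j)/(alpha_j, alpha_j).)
type A_3 ⊕ type A_5

The diagram associated to this matrix has two connected components: the simple roots {alpha_4, alpha_5, alpha_7} form a chain of 3 nodes with single edges (A_3), and {alpha_1, alpha_2, alpha_3, alpha_6, alpha_8} form a chain of 5 nodes with single edges (A_5). A semisimple Lie algebra decomposes uniquely as the direct sum of simple ideals, one per connected component of its Dynkin diagram, so g ≅ A_3 ⊕ A_5 (dimension 15 + 35 = 50).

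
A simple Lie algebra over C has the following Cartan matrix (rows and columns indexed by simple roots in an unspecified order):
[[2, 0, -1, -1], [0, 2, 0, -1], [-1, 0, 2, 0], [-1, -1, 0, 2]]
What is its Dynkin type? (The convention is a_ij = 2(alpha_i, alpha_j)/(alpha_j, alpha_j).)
type A_4

The matrix has rank 4 with 2's on the diagonal. Reading the off-diagonal entries as Dynkin edges (a single edge where a_ij = a_ji = -1; a double or triple edge where a_ij * a_ji = 2 or 3), the diagram is a chain of 4 nodes with single edges (A_4). One simple-root ordering that puts it in standard form is (alpha_3, alpha_1, alpha_4, alpha_2). So the algebra is type A_4, i.e. sl(5).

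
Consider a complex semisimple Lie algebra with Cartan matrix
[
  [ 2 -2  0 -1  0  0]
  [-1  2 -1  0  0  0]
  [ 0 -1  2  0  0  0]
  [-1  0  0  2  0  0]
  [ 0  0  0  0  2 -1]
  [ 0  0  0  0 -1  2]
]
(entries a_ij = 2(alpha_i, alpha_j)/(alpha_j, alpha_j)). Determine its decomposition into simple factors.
A_2 (sl(3)) ⊕ F_4

The diagram associated to this matrix has two connected components: the simple roots {alpha_5, alpha_6} form a chain of 2 nodes with single edges (A_2), and {alpha_1, alpha_2, alpha_3, alpha_4} form a chain of 4 nodes with a double edge between the middle two (F_4). A semisimple Lie algebra decomposes uniquely as the direct sum of simple ideals, one per connected component of its Dynkin diagram, so g ≅ A_2 ⊕ F_4 (dimension 8 + 52 = 60).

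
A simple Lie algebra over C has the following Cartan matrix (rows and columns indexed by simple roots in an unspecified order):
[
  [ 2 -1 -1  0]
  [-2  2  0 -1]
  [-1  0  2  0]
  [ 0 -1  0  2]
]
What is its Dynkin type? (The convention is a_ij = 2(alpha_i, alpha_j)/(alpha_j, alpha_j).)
The matrix has rank 4 with 2's on the diagonal. Reading the off-diagonal entries as Dynkin edges (a single edge where a_ij = a_ji = -1; a double or triple edge where a_ij * a_ji = 2 or 3), the diagram is a chain of 4 nodes with a double edge between the middle two (F_4). One simple-root ordering that puts it in standard form is (alpha_4, alpha_2, alpha_1, alpha_3). So the algebra is type F_4.

F_4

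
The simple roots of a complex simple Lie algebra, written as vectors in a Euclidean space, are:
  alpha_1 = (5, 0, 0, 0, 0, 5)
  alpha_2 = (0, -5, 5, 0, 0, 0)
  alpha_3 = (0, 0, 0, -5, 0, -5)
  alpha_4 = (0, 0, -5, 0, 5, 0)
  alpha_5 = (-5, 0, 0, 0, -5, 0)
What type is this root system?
Compute the Cartan integers a_ij = 2(alpha_i, alpha_j)/(alpha_j, alpha_j); the resulting 5x5 Cartan matrix is
[[2, 0, -1, 0, -1], [0, 2, 0, -1, 0], [-1, 0, 2, 0, 0], [0, -1, 0, 2, -1], [-1, 0, 0, -1, 2]].
All simple roots have the same length, so the diagram is simply laced. The associated Dynkin diagram is a chain of 5 nodes with single edges (A_5), so the type is A_5 (the algebra sl(6)).

A_5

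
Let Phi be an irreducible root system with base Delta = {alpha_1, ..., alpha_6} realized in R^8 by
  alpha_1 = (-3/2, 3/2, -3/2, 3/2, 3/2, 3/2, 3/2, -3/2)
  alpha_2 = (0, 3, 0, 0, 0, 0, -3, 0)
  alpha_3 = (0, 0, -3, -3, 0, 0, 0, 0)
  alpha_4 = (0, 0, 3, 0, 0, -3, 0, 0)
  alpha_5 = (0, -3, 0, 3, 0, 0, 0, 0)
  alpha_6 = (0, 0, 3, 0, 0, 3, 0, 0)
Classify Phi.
Compute the Cartan integers a_ij = 2(alpha_i, alpha_j)/(alpha_j, alpha_j); the resulting 6x6 Cartan matrix is
[[2, 0, 0, -1, 0, 0], [0, 2, 0, 0, -1, 0], [0, 0, 2, -1, -1, -1], [-1, 0, -1, 2, 0, 0], [0, -1, -1, 0, 2, 0], [0, 0, -1, 0, 0, 2]].
All simple roots have the same length, so the diagram is simply laced. The associated Dynkin diagram is a chain of 5 nodes with one extra node attached to the third node from one end (E_6), so the type is E_6.

E6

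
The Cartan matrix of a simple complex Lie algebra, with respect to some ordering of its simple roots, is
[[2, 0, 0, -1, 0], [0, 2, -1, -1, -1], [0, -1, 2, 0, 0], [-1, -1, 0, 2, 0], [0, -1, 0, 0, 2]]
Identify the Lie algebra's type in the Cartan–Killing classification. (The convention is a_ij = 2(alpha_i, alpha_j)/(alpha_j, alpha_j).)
D_5

The matrix has rank 5 with 2's on the diagonal. Reading the off-diagonal entries as Dynkin edges (a single edge where a_ij = a_ji = -1; a double or triple edge where a_ij * a_ji = 2 or 3), the diagram is a chain of 3 nodes with a fork of two nodes at one end (D_5). One simple-root ordering that puts it in standard form is (alpha_1, alpha_4, alpha_2, alpha_3, alpha_5). So the algebra is type D_5, i.e. so(10).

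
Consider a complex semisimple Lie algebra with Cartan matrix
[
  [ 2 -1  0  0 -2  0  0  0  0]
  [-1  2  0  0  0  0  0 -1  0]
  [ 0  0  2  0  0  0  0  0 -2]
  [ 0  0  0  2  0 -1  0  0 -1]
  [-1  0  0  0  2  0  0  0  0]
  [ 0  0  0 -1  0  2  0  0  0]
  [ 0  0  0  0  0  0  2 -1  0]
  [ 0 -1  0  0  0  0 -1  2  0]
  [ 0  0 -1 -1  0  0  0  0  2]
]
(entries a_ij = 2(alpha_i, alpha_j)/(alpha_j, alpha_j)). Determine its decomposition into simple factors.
The diagram associated to this matrix has two connected components: the simple roots {alpha_1, alpha_2, alpha_5, alpha_7, alpha_8} form a chain of 5 nodes with a double edge at one end; the terminal node there is the unique short simple root (B_5), and {alpha_3, alpha_4, alpha_6, alpha_9} form a chain of 4 nodes with a double edge at one end; the terminal node there is the unique long simple root (C_4). A semisimple Lie algebra decomposes uniquely as the direct sum of simple ideals, one per connected component of its Dynkin diagram, so g ≅ B_5 ⊕ C_4 (dimension 55 + 36 = 91).

B5 + C4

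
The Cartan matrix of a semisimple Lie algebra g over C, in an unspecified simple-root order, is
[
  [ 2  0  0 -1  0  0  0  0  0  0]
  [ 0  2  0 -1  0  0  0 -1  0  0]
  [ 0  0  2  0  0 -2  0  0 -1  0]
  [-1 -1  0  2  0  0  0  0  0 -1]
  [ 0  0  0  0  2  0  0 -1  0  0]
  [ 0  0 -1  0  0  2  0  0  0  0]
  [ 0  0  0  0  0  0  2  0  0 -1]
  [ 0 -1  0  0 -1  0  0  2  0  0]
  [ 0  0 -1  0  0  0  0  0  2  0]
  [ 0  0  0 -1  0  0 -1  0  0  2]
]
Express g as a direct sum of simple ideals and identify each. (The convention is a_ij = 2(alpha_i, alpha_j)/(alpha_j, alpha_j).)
The diagram associated to this matrix has two connected components: the simple roots {alpha_3, alpha_6, alpha_9} form a chain of 3 nodes with a double edge at one end; the terminal node there is the unique short simple root (B_3), and {alpha_1, alpha_2, alpha_4, alpha_5, alpha_7, alpha_8, alpha_10} form a chain of 6 nodes with one extra node attached to the third node from one end (E_7). A semisimple Lie algebra decomposes uniquely as the direct sum of simple ideals, one per connected component of its Dynkin diagram, so g ≅ B_3 ⊕ E_7 (dimension 21 + 133 = 154).

B_3 + E_7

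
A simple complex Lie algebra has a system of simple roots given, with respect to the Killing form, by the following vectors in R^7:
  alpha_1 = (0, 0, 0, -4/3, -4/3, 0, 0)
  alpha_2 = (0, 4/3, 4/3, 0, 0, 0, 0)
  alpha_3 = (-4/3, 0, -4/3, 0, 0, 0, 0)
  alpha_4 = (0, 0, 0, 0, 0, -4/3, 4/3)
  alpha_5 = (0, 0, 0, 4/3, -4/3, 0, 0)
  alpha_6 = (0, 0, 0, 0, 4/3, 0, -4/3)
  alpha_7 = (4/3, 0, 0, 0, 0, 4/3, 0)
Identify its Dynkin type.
Compute the Cartan integers a_ij = 2(alpha_i, alpha_j)/(alpha_j, alpha_j); the resulting 7x7 Cartan matrix is
[[2, 0, 0, 0, 0, -1, 0], [0, 2, -1, 0, 0, 0, 0], [0, -1, 2, 0, 0, 0, -1], [0, 0, 0, 2, 0, -1, -1], [0, 0, 0, 0, 2, -1, 0], [-1, 0, 0, -1, -1, 2, 0], [0, 0, -1, -1, 0, 0, 2]].
All simple roots have the same length, so the diagram is simply laced. The associated Dynkin diagram is a chain of 5 nodes with a fork of two nodes at one end (D_7), so the type is D_7 (the algebra so(14)).

type D_7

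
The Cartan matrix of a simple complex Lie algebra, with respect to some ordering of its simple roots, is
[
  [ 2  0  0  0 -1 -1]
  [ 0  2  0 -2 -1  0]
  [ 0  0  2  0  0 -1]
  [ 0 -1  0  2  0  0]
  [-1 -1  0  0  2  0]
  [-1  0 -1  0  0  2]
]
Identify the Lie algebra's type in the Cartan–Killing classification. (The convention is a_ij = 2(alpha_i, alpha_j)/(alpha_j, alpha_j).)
type B_6

The matrix has rank 6 with 2's on the diagonal. Reading the off-diagonal entries as Dynkin edges (a single edge where a_ij = a_ji = -1; a double or triple edge where a_ij * a_ji = 2 or 3), the diagram is a chain of 6 nodes with a double edge at one end; the terminal node there is the unique short simple root (B_6). One simple-root ordering that puts it in standard form is (alpha_3, alpha_6, alpha_1, alpha_5, alpha_2, alpha_4). So the algebra is type B_6, i.e. so(13).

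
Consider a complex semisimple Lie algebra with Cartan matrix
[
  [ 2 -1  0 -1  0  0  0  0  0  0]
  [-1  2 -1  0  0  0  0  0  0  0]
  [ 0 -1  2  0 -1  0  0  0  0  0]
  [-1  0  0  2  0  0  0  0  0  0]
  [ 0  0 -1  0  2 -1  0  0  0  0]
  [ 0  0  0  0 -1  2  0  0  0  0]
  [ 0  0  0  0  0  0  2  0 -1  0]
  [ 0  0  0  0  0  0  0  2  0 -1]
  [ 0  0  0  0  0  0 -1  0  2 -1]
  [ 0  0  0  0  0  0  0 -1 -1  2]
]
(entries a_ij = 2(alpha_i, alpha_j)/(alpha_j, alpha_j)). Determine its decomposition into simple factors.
The diagram associated to this matrix has two connected components: the simple roots {alpha_7, alpha_8, alpha_9, alpha_10} form a chain of 4 nodes with single edges (A_4), and {alpha_1, alpha_2, alpha_3, alpha_4, alpha_5, alpha_6} form a chain of 6 nodes with single edges (A_6). A semisimple Lie algebra decomposes uniquely as the direct sum of simple ideals, one per connected component of its Dynkin diagram, so g ≅ A_4 ⊕ A_6 (dimension 24 + 48 = 72).

A_4 (sl(5)) ⊕ A_6 (sl(7))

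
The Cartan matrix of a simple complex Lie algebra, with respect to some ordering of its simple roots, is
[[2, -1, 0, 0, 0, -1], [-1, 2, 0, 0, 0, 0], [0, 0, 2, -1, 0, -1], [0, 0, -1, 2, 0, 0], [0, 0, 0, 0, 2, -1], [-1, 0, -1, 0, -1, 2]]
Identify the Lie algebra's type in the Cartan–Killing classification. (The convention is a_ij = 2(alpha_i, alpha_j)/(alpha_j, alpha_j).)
type E_6

The matrix has rank 6 with 2's on the diagonal. Reading the off-diagonal entries as Dynkin edges (a single edge where a_ij = a_ji = -1; a double or triple edge where a_ij * a_ji = 2 or 3), the diagram is a chain of 5 nodes with one extra node attached to the third node from one end (E_6). One simple-root ordering that puts it in standard form is (alpha_4, alpha_5, alpha_3, alpha_6, alpha_1, alpha_2). So the algebra is type E_6.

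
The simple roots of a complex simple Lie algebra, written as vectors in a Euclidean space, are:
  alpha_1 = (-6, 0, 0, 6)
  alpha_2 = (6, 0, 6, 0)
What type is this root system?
A2

Compute the Cartan integers a_ij = 2(alpha_i, alpha_j)/(alpha_j, alpha_j); the resulting 2x2 Cartan matrix is
[[2, -1], [-1, 2]].
All simple roots have the same length, so the diagram is simply laced. The associated Dynkin diagram is a chain of 2 nodes with single edges (A_2), so the type is A_2 (the algebra sl(3)).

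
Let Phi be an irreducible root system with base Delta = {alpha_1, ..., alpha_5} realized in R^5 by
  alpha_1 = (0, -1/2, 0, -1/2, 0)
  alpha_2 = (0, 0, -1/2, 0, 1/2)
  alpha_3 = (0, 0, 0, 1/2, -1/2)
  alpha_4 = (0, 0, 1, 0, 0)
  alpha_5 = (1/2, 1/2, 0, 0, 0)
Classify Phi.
type C_5

Compute the Cartan integers a_ij = 2(alpha_i, alpha_j)/(alpha_j, alpha_j); the resulting 5x5 Cartan matrix is
[[2, 0, -1, 0, -1], [0, 2, -1, -1, 0], [-1, -1, 2, 0, 0], [0, -2, 0, 2, 0], [-1, 0, 0, 0, 2]].
The roots have two lengths (squared-length ratio 2:1); the short ones are alpha_{1,2,3,5}. The associated Dynkin diagram is a chain of 5 nodes with a double edge at one end; the terminal node there is the unique long simple root (C_5), so the type is C_5 (the algebra sp(10)).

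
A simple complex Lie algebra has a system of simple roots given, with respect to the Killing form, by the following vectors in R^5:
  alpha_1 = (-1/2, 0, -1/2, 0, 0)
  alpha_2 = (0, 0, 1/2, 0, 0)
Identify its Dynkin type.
B2

Compute the Cartan integers a_ij = 2(alpha_i, alpha_j)/(alpha_j, alpha_j); the resulting 2x2 Cartan matrix is
[[2, -2], [-1, 2]].
The roots have two lengths (squared-length ratio 2:1); the short ones are alpha_{2}. The associated Dynkin diagram is a chain of 2 nodes with a double edge at one end; the terminal node there is the unique short simple root (B_2), so the type is B_2 (the algebra so(5)).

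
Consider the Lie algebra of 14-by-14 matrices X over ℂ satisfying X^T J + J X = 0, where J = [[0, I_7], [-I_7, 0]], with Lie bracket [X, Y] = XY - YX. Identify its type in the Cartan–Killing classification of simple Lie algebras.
This is sp(14), which has dimension 14(14+1)/2 = 105 and rank 14/2 = 7. In the classification of classical Lie algebras, the symplectic algebra sp(2n) has type C_n; here n = 7, so the Dynkin diagram is a chain of 7 nodes with a double edge at one end; the terminal node there is the unique long simple root (C_7). Hence the type is C_7.

C_7 (sp(14))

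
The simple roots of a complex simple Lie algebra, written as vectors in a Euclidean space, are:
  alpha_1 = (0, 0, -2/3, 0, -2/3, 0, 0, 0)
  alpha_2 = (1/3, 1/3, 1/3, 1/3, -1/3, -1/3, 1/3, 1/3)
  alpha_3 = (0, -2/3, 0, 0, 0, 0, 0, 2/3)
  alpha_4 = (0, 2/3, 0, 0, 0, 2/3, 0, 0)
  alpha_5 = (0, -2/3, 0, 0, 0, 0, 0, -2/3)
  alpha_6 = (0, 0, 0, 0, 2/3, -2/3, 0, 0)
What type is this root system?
E_6

Compute the Cartan integers a_ij = 2(alpha_i, alpha_j)/(alpha_j, alpha_j); the resulting 6x6 Cartan matrix is
[[2, 0, 0, 0, 0, -1], [0, 2, 0, 0, -1, 0], [0, 0, 2, -1, 0, 0], [0, 0, -1, 2, -1, -1], [0, -1, 0, -1, 2, 0], [-1, 0, 0, -1, 0, 2]].
All simple roots have the same length, so the diagram is simply laced. The associated Dynkin diagram is a chain of 5 nodes with one extra node attached to the third node from one end (E_6), so the type is E_6.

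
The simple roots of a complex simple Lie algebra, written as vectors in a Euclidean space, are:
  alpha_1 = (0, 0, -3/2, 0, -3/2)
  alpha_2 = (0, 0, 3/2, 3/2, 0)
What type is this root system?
Compute the Cartan integers a_ij = 2(alpha_i, alpha_j)/(alpha_j, alpha_j); the resulting 2x2 Cartan matrix is
[[2, -1], [-1, 2]].
All simple roots have the same length, so the diagram is simply laced. The associated Dynkin diagram is a chain of 2 nodes with single edges (A_2), so the type is A_2 (the algebra sl(3)).

A2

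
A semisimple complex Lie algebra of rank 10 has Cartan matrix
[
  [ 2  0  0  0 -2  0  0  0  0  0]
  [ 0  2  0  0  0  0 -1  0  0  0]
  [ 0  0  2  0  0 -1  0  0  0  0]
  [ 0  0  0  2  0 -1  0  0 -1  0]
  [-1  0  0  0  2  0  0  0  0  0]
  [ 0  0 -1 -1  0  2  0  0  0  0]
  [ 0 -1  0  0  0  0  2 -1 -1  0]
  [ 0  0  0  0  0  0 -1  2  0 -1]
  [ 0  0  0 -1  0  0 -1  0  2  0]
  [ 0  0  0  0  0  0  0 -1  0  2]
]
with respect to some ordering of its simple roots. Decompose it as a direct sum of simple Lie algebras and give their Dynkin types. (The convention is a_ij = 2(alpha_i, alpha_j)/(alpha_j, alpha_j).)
B_2 + E_8

The diagram associated to this matrix has two connected components: the simple roots {alpha_1, alpha_5} form a chain of 2 nodes with a double edge at one end; the terminal node there is the unique short simple root (B_2), and {alpha_2, alpha_3, alpha_4, alpha_6, alpha_7, alpha_8, alpha_9, alpha_10} form a chain of 7 nodes with one extra node attached to the third node from one end (E_8). A semisimple Lie algebra decomposes uniquely as the direct sum of simple ideals, one per connected component of its Dynkin diagram, so g ≅ B_2 ⊕ E_8 (dimension 10 + 248 = 258).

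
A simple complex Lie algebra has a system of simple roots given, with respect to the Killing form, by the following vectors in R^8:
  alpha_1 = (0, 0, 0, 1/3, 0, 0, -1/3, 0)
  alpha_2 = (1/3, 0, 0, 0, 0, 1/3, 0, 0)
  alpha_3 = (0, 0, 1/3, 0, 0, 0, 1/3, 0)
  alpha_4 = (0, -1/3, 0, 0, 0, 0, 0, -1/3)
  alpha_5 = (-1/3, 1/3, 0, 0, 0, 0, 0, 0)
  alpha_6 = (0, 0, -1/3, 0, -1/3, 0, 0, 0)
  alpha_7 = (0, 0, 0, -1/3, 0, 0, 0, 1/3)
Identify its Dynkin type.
Compute the Cartan integers a_ij = 2(alpha_i, alpha_j)/(alpha_j, alpha_j); the resulting 7x7 Cartan matrix is
[[2, 0, -1, 0, 0, 0, -1], [0, 2, 0, 0, -1, 0, 0], [-1, 0, 2, 0, 0, -1, 0], [0, 0, 0, 2, -1, 0, -1], [0, -1, 0, -1, 2, 0, 0], [0, 0, -1, 0, 0, 2, 0], [-1, 0, 0, -1, 0, 0, 2]].
All simple roots have the same length, so the diagram is simply laced. The associated Dynkin diagram is a chain of 7 nodes with single edges (A_7), so the type is A_7 (the algebra sl(8)).

A7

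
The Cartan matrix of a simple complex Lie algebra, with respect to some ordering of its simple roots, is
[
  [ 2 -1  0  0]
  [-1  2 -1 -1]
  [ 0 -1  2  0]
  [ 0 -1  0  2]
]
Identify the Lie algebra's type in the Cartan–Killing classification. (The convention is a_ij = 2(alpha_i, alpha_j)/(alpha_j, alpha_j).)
The matrix has rank 4 with 2's on the diagonal. Reading the off-diagonal entries as Dynkin edges (a single edge where a_ij = a_ji = -1; a double or triple edge where a_ij * a_ji = 2 or 3), the diagram is a chain of 2 nodes with a fork of two nodes at one end (D_4). One simple-root ordering that puts it in standard form is (alpha_1, alpha_2, alpha_3, alpha_4). So the algebra is type D_4, i.e. so(8).

D4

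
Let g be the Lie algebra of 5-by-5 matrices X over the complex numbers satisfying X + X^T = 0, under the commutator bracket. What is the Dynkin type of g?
This is so(5) with 5 odd, which has dimension 5(5-1)/2 = 10 and rank (5-1)/2 = 2. In the classification of classical Lie algebras, the orthogonal algebra so(2n+1) in an odd number of variables has type B_n; here n = 2, so the Dynkin diagram is a chain of 2 nodes with a double edge at one end; the terminal node there is the unique short simple root (B_2). Hence the type is B_2.

type B_2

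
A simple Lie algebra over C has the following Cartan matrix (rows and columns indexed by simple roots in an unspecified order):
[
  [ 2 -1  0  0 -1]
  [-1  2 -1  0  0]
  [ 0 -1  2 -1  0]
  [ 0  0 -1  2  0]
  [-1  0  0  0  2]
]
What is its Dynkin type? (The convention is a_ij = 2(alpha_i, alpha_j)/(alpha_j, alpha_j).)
A_5 (sl(6))

The matrix has rank 5 with 2's on the diagonal. Reading the off-diagonal entries as Dynkin edges (a single edge where a_ij = a_ji = -1; a double or triple edge where a_ij * a_ji = 2 or 3), the diagram is a chain of 5 nodes with single edges (A_5). One simple-root ordering that puts it in standard form is (alpha_5, alpha_1, alpha_2, alpha_3, alpha_4). So the algebra is type A_5, i.e. sl(6).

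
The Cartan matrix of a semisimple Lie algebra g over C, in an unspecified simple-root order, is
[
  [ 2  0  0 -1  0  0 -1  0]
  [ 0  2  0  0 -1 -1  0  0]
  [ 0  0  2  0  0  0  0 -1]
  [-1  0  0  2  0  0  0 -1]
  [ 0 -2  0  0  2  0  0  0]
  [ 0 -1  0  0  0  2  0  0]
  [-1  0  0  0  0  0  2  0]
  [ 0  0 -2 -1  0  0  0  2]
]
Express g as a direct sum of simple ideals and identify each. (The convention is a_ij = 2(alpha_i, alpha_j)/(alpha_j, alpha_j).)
The diagram associated to this matrix has two connected components: the simple roots {alpha_1, alpha_3, alpha_4, alpha_7, alpha_8} form a chain of 5 nodes with a double edge at one end; the terminal node there is the unique short simple root (B_5), and {alpha_2, alpha_5, alpha_6} form a chain of 3 nodes with a double edge at one end; the terminal node there is the unique long simple root (C_3). A semisimple Lie algebra decomposes uniquely as the direct sum of simple ideals, one per connected component of its Dynkin diagram, so g ≅ B_5 ⊕ C_3 (dimension 55 + 21 = 76).

B_5 (so(11)) + C_3 (sp(6))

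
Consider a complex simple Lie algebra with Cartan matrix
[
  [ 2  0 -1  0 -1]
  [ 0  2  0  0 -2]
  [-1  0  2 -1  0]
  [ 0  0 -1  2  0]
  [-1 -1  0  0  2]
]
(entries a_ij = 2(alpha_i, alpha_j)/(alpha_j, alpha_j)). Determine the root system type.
The matrix has rank 5 with 2's on the diagonal. Reading the off-diagonal entries as Dynkin edges (a single edge where a_ij = a_ji = -1; a double or triple edge where a_ij * a_ji = 2 or 3), the diagram is a chain of 5 nodes with a double edge at one end; the terminal node there is the unique long simple root (C_5). One simple-root ordering that puts it in standard form is (alpha_4, alpha_3, alpha_1, alpha_5, alpha_2). So the algebra is type C_5, i.e. sp(10).

type C_5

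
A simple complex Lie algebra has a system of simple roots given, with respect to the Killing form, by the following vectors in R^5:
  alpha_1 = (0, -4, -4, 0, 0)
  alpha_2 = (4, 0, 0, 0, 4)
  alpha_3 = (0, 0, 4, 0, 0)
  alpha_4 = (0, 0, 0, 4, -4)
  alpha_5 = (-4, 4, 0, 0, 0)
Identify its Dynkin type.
B5

Compute the Cartan integers a_ij = 2(alpha_i, alpha_j)/(alpha_j, alpha_j); the resulting 5x5 Cartan matrix is
[[2, 0, -2, 0, -1], [0, 2, 0, -1, -1], [-1, 0, 2, 0, 0], [0, -1, 0, 2, 0], [-1, -1, 0, 0, 2]].
The roots have two lengths (squared-length ratio 2:1); the short ones are alpha_{3}. The associated Dynkin diagram is a chain of 5 nodes with a double edge at one end; the terminal node there is the unique short simple root (B_5), so the type is B_5 (the algebra so(11)).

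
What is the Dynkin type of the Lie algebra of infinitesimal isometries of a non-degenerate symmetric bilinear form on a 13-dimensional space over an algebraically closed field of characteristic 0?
type B_6

This is so(13) with 13 odd, which has dimension 13(13-1)/2 = 78 and rank (13-1)/2 = 6. In the classification of classical Lie algebras, the orthogonal algebra so(2n+1) in an odd number of variables has type B_n; here n = 6, so the Dynkin diagram is a chain of 6 nodes with a double edge at one end; the terminal node there is the unique short simple root (B_6). Hence the type is B_6.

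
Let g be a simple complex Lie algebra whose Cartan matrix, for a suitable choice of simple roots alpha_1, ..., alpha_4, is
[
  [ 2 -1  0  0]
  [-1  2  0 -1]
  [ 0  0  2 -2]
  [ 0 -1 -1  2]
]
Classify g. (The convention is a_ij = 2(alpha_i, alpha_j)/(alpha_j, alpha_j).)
type C_4

The matrix has rank 4 with 2's on the diagonal. Reading the off-diagonal entries as Dynkin edges (a single edge where a_ij = a_ji = -1; a double or triple edge where a_ij * a_ji = 2 or 3), the diagram is a chain of 4 nodes with a double edge at one end; the terminal node there is the unique long simple root (C_4). One simple-root ordering that puts it in standard form is (alpha_1, alpha_2, alpha_4, alpha_3). So the algebra is type C_4, i.e. sp(8).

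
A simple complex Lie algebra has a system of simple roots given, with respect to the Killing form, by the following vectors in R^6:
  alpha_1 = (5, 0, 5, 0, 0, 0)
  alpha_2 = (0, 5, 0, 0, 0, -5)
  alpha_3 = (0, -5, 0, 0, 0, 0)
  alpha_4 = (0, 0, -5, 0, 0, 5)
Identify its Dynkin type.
Compute the Cartan integers a_ij = 2(alpha_i, alpha_j)/(alpha_j, alpha_j); the resulting 4x4 Cartan matrix is
[[2, 0, 0, -1], [0, 2, -2, -1], [0, -1, 2, 0], [-1, -1, 0, 2]].
The roots have two lengths (squared-length ratio 2:1); the short ones are alpha_{3}. The associated Dynkin diagram is a chain of 4 nodes with a double edge at one end; the terminal node there is the unique short simple root (B_4), so the type is B_4 (the algebra so(9)).

B_4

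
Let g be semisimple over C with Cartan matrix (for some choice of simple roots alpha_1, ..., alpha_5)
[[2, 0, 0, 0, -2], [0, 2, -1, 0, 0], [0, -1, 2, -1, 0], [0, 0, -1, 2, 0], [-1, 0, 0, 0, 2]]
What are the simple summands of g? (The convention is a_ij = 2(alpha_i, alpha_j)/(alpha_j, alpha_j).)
A3 + B2

The diagram associated to this matrix has two connected components: the simple roots {alpha_2, alpha_3, alpha_4} form a chain of 3 nodes with single edges (A_3), and {alpha_1, alpha_5} form a chain of 2 nodes with a double edge at one end; the terminal node there is the unique short simple root (B_2). A semisimple Lie algebra decomposes uniquely as the direct sum of simple ideals, one per connected component of its Dynkin diagram, so g ≅ A_3 ⊕ B_2 (dimension 15 + 10 = 25).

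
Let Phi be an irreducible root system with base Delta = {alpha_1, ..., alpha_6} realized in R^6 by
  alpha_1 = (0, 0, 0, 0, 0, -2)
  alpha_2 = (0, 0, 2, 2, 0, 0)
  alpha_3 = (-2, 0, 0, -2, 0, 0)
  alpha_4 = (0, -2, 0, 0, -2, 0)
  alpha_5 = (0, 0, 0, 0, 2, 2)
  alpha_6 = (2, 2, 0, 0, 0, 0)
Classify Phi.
B_6 (so(13))

Compute the Cartan integers a_ij = 2(alpha_i, alpha_j)/(alpha_j, alpha_j); the resulting 6x6 Cartan matrix is
[[2, 0, 0, 0, -1, 0], [0, 2, -1, 0, 0, 0], [0, -1, 2, 0, 0, -1], [0, 0, 0, 2, -1, -1], [-2, 0, 0, -1, 2, 0], [0, 0, -1, -1, 0, 2]].
The roots have two lengths (squared-length ratio 2:1); the short ones are alpha_{1}. The associated Dynkin diagram is a chain of 6 nodes with a double edge at one end; the terminal node there is the unique short simple root (B_6), so the type is B_6 (the algebra so(13)).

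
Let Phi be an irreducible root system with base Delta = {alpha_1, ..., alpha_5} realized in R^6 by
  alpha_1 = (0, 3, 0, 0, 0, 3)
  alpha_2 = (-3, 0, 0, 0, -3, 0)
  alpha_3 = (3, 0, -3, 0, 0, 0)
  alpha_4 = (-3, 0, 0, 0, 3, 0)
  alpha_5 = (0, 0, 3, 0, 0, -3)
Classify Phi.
Compute the Cartan integers a_ij = 2(alpha_i, alpha_j)/(alpha_j, alpha_j); the resulting 5x5 Cartan matrix is
[[2, 0, 0, 0, -1], [0, 2, -1, 0, 0], [0, -1, 2, -1, -1], [0, 0, -1, 2, 0], [-1, 0, -1, 0, 2]].
All simple roots have the same length, so the diagram is simply laced. The associated Dynkin diagram is a chain of 3 nodes with a fork of two nodes at one end (D_5), so the type is D_5 (the algebra so(10)).

type D_5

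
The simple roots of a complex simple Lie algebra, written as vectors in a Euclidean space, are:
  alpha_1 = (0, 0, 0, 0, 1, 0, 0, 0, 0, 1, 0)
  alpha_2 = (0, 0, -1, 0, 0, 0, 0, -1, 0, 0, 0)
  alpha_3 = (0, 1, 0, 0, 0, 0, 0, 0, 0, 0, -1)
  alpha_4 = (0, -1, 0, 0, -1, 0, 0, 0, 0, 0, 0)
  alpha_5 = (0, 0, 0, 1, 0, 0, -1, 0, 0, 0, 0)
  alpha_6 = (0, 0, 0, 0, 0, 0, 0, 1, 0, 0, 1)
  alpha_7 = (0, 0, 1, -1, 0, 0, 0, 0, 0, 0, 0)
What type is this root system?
A7

Compute the Cartan integers a_ij = 2(alpha_i, alpha_j)/(alpha_j, alpha_j); the resulting 7x7 Cartan matrix is
[[2, 0, 0, -1, 0, 0, 0], [0, 2, 0, 0, 0, -1, -1], [0, 0, 2, -1, 0, -1, 0], [-1, 0, -1, 2, 0, 0, 0], [0, 0, 0, 0, 2, 0, -1], [0, -1, -1, 0, 0, 2, 0], [0, -1, 0, 0, -1, 0, 2]].
All simple roots have the same length, so the diagram is simply laced. The associated Dynkin diagram is a chain of 7 nodes with single edges (A_7), so the type is A_7 (the algebra sl(8)).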